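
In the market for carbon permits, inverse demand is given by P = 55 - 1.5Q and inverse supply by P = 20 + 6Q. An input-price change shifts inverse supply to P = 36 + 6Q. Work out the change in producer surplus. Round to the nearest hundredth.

-46.08

Initial equilibrium: Q_0 = 4.6667, P_0 = 48; CS_0 = (1/2)(4.6667)(7) = 16.3333, PS_0 = (1/2)(4.6667)(28) = 65.3333.
New equilibrium: 55 - 1.5Q = 36 + 6Q gives Q_1 = 2.5333, P_1 = 51.2; CS_1 = 4.8133, PS_1 = 19.2533.
Change in producer surplus = 19.2533 - 65.3333 = -46.08.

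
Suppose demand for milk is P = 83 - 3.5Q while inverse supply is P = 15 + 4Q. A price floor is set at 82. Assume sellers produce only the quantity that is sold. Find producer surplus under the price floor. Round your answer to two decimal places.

18.98

Free-market equilibrium: 83 - 3.5Q = 15 + 4Q gives Q* = 9.0667, P* = 51.2667.
At the floor price 82, quantity demanded is (83 - 82)/3.5 = 0.2857; demand is the short side, so Q = 0.2857 trades at P = 82.
The supply price at Q = 0.2857 is 16.1429. PS is the trapezoid between 82 and supply over [0, 0.2857]: (1/2)[(82 - 15) + (82 - 16.1429)](0.2857) = 18.9796.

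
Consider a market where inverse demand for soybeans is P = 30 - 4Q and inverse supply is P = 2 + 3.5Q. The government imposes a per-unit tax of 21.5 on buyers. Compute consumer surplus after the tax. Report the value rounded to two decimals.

Pre-tax equilibrium: 30 - 4Q = 2 + 3.5Q gives Q* = 3.7333, P* = 15.0667.
A tax on buyers shifts demand down by 21.5: (30 - 21.5) - 4Q = 2 + 3.5Q, so Q_t = 0.8667. Buyers pay P_b = 26.5333; sellers receive P_s = P_b - 21.5 = 5.0333.
Consumer surplus is the triangle under demand above P_b: (1/2)(0.8667)(30 - 26.5333) = 1.5022.

1.50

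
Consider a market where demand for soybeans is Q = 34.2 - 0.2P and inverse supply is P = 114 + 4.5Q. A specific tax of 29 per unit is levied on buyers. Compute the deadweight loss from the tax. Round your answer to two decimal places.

Rewriting demand in inverse form: P = 171 - 5Q.
Without the tax, 171 - 5Q = 114 + 4.5Q so Q* = 6 and P* = 141.
A tax on buyers shifts demand down by 29: (171 - 29) - 5Q = 114 + 4.5Q, so Q_t = 2.9474. Buyers pay P_b = 156.2632; sellers receive P_s = P_b - 29 = 127.2632.
Deadweight loss is the triangle between the curves from Q_t to Q*: (1/2)(6 - 2.9474)(29) = 44.2632.

44.26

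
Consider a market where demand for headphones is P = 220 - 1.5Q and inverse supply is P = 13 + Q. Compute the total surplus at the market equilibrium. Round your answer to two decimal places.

8569.80

Setting demand equal to supply, 207 = 2.5Q, so Q* = 82.8 and P* = 95.8.
Total surplus is the full triangle between the curves from 0 to Q*: (1/2)(82.8)(220 - 13) = 8569.8.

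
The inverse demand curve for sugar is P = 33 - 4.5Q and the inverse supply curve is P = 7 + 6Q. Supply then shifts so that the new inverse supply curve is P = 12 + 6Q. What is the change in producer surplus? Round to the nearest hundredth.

-6.39

Initial equilibrium: Q_0 = 2.4762, P_0 = 21.8571; CS_0 = (1/2)(2.4762)(11.1429) = 13.7959, PS_0 = (1/2)(2.4762)(14.8571) = 18.3946.
New equilibrium: 33 - 4.5Q = 12 + 6Q gives Q_1 = 2, P_1 = 24; CS_1 = 9, PS_1 = 12.
Change in producer surplus = 12 - 18.3946 = -6.3946.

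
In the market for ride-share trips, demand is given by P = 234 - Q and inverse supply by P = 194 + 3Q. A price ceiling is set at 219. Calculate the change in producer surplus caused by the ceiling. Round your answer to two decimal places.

-45.83

Free-market equilibrium: 234 - Q = 194 + 3Q gives Q* = 10, P* = 224.
At P = 219, sellers supply (219 - 194)/3 = 8.3333 while buyers want more, so the quantity traded is 8.3333 at price 219.
PS goes from (1/2)(10)(30) = 150 to 104.1667 (computed as (219 - 194)(8.3333) - (1/2)(3)(8.3333)^2), a change of -45.8333.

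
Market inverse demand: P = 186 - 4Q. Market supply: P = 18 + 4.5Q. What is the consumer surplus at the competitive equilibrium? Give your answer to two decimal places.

781.29

Setting demand equal to supply, 168 = 8.5Q, so Q* = 19.7647 and P* = 106.9412.
CS is the area between the demand curve and P* from 0 to Q*: (1/2)(19.7647)(79.0588) = 781.2872.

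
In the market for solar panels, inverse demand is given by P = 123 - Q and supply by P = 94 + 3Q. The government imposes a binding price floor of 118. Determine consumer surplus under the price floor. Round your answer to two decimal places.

Without the control, 123 - Q = 94 + 3Q so Q* = 7.25 and P* = 115.75.
At P = 118, buyers demand (123 - 118)/1 = 5 while sellers would supply more, so the quantity traded is 5 at price 118.
CS is the triangle under demand above 118: (1/2)(5)(123 - 118) = 12.5.

12.50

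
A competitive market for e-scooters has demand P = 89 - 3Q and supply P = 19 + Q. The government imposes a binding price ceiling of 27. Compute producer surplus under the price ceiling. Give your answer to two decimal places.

Without the control, 89 - 3Q = 19 + Q so Q* = 17.5 and P* = 36.5.
At the ceiling price 27, quantity supplied is (27 - 19)/1 = 8; supply is the short side, so Q = 8 trades at P = 27.
PS is the triangle above supply below 27: (1/2)(8)(27 - 19) = 32.

32.00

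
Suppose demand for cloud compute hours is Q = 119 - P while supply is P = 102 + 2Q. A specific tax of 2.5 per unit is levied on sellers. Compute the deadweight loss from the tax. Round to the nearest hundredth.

Rewriting demand in inverse form: P = 119 - Q.
Without the tax, 119 - Q = 102 + 2Q so Q* = 5.6667 and P* = 113.3333.
With the tax, sellers need 2.5 more per unit: 119 - Q = 102 + 2Q + 2.5, so Q_t = 4.8333. Buyers pay P_b = 114.1667; sellers receive P_s = P_b - 2.5 = 111.6667.
The welfare triangle lost has base Q* - Q_t = 0.8333 and height t = 2.5, so DWL = (1/2)(0.8333)(2.5) = 1.0417.

1.04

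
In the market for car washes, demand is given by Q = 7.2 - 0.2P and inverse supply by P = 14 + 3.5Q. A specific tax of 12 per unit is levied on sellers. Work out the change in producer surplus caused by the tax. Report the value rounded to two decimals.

Rewriting demand in inverse form: P = 36 - 5Q.
Without the tax, 36 - 5Q = 14 + 3.5Q so Q* = 2.5882 and P* = 23.0588.
With the tax, sellers need 12 more per unit: 36 - 5Q = 14 + 3.5Q + 12, so Q_t = 1.1765. Buyers pay P_b = 30.1176; sellers receive P_s = P_b - 12 = 18.1176.
Producers lose the trapezoid between P_s and P* out to Q_t plus the triangle from Q_t to Q*: change in PS = 2.4221 - 11.7232 = -9.301.

-9.30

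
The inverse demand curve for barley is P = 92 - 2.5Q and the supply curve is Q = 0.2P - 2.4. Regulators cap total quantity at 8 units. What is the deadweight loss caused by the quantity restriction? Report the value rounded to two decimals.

26.67

Rewriting supply in inverse form: P = 12 + 5Q.
Without the quota, 92 - 2.5Q = 12 + 5Q gives Q* = 10.6667.
At Q = 8 the demand price is 92 - 2.5(8) = 72 and the supply price is 12 + 5(8) = 52.
DWL = (1/2)(gap between curves at 8) x (Q* - 8) = (1/2)(20)(2.6667) = 26.6667.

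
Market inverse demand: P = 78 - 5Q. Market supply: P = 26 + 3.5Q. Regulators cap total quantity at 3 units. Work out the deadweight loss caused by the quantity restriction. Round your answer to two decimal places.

41.31

Unrestricted equilibrium: Q* = (78 - 26)/(5 + 3.5) = 6.1176.
At Q = 3 the demand price is 78 - 5(3) = 63 and the supply price is 26 + 3.5(3) = 36.5.
Deadweight loss is the triangle between the curves from 3 to 6.1176: (1/2)(63 - 36.5)(6.1176 - 3) = 41.3088.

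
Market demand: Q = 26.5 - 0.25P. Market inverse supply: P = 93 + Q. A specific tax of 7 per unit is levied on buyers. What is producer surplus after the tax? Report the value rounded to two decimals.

Rewriting demand in inverse form: P = 106 - 4Q.
Without the tax, 106 - 4Q = 93 + Q so Q* = 2.6 and P* = 95.6.
A tax on buyers shifts demand down by 7: (106 - 7) - 4Q = 93 + Q, so Q_t = 1.2. Buyers pay P_b = 101.2; sellers receive P_s = P_b - 7 = 94.2.
Producer surplus is the triangle above supply below P_s: (1/2)(1.2)(94.2 - 93) = 0.72.

0.72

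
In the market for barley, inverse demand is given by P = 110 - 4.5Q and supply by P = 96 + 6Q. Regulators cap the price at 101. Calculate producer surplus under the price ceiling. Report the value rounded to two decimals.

Without the control, 110 - 4.5Q = 96 + 6Q so Q* = 1.3333 and P* = 104.
At the ceiling price 101, quantity supplied is (101 - 96)/6 = 0.8333; supply is the short side, so Q = 0.8333 trades at P = 101.
PS is the triangle above supply below 101: (1/2)(0.8333)(101 - 96) = 2.0833.

2.08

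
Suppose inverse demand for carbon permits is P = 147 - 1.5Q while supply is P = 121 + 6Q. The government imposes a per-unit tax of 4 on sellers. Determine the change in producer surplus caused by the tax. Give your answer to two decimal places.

-10.24

Without the tax, 147 - 1.5Q = 121 + 6Q so Q* = 3.4667 and P* = 141.8.
With the tax, sellers need 4 more per unit: 147 - 1.5Q = 121 + 6Q + 4, so Q_t = 2.9333. Buyers pay P_b = 142.6; sellers receive P_s = P_b - 4 = 138.6.
PS falls from (1/2)(3.4667)(20.8) = 36.0533 to (1/2)(2.9333)(17.6) = 25.8133, a change of -10.24.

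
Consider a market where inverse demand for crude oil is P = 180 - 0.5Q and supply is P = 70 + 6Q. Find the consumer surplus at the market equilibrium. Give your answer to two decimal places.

71.60

Setting demand equal to supply, 110 = 6.5Q, so Q* = 16.9231 and P* = 171.5385.
The demand choke price is 180, so CS = (1/2)(Q*)(180 - P*) = (1/2)(16.9231)(8.4615) = 71.5976.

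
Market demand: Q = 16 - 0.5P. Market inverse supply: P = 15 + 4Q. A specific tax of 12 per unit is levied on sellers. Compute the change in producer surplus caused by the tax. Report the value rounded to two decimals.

Rewriting demand in inverse form: P = 32 - 2Q.
Pre-tax equilibrium: 32 - 2Q = 15 + 4Q gives Q* = 2.8333, P* = 26.3333.
A tax on sellers shifts supply up by 12: 32 - 2Q = 15 + 4Q + 12, so Q_t = 0.8333. Buyers pay P_b = 30.3333; sellers receive P_s = P_b - 12 = 18.3333.
PS falls from (1/2)(2.8333)(11.3333) = 16.0556 to (1/2)(0.8333)(3.3333) = 1.3889, a change of -14.6667.

-14.67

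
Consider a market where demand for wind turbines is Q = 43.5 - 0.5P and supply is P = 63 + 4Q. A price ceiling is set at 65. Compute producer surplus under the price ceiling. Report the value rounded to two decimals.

Rewriting demand in inverse form: P = 87 - 2Q.
Free-market equilibrium: 87 - 2Q = 63 + 4Q gives Q* = 4, P* = 79.
At P = 65, sellers supply (65 - 63)/4 = 0.5 while buyers want more, so the quantity traded is 0.5 at price 65.
PS is the triangle above supply below 65: (1/2)(0.5)(65 - 63) = 0.5.

0.50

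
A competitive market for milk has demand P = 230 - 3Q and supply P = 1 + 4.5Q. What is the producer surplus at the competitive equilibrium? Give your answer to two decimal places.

2097.64

Equilibrium: 230 - 3Q = 1 + 4.5Q, so Q* = 30.5333 and P* = 138.4.
Producer surplus is the triangle above supply below P*: (1/2)(30.5333)(138.4 - 1) = (1/2)(30.5333)(137.4) = 2097.64.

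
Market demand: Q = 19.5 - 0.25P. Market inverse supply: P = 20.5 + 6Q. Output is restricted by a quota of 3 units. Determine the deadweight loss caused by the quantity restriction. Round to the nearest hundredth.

Rewriting demand in inverse form: P = 78 - 4Q.
Without the quota, 78 - 4Q = 20.5 + 6Q gives Q* = 5.75.
At Q = 3 the demand price is 78 - 4(3) = 66 and the supply price is 20.5 + 6(3) = 38.5.
Deadweight loss is the triangle between the curves from 3 to 5.75: (1/2)(66 - 38.5)(5.75 - 3) = 37.8125.

37.81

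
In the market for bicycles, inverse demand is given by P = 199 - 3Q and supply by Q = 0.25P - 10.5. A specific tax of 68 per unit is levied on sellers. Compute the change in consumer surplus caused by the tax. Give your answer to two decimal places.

Rewriting supply in inverse form: P = 42 + 4Q.
Without the tax, 199 - 3Q = 42 + 4Q so Q* = 22.4286 and P* = 131.7143.
A tax on sellers shifts supply up by 68: 199 - 3Q = 42 + 4Q + 68, so Q_t = 12.7143. Buyers pay P_b = 160.8571; sellers receive P_s = P_b - 68 = 92.8571.
CS falls from (1/2)(22.4286)(67.2857) = 754.5612 to (1/2)(12.7143)(38.1429) = 242.4796, a change of -512.0816.

-512.08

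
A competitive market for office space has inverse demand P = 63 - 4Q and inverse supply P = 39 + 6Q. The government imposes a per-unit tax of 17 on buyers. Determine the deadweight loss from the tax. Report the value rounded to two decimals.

Without the tax, 63 - 4Q = 39 + 6Q so Q* = 2.4 and P* = 53.4.
A tax on buyers shifts demand down by 17: (63 - 17) - 4Q = 39 + 6Q, so Q_t = 0.7. Buyers pay P_b = 60.2; sellers receive P_s = P_b - 17 = 43.2.
The welfare triangle lost has base Q* - Q_t = 1.7 and height t = 17, so DWL = (1/2)(1.7)(17) = 14.45.

14.45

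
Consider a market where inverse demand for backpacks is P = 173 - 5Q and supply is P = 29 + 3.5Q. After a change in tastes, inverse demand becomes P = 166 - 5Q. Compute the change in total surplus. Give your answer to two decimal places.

Initial equilibrium: Q_0 = 16.9412, P_0 = 88.2941; CS_0 = (1/2)(16.9412)(84.7059) = 717.5087, PS_0 = (1/2)(16.9412)(59.2941) = 502.2561.
New equilibrium: 166 - 5Q = 29 + 3.5Q gives Q_1 = 16.1176, P_1 = 85.4118; CS_1 = 649.4464, PS_1 = 454.6125.
Change in total surplus = (649.4464 + 454.6125) - (717.5087 + 502.2561) = -115.7059.

-115.71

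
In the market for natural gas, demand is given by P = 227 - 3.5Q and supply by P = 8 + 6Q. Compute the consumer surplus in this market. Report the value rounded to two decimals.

Equilibrium: 227 - 3.5Q = 8 + 6Q, so Q* = 23.0526 and P* = 146.3158.
The demand choke price is 227, so CS = (1/2)(Q*)(227 - P*) = (1/2)(23.0526)(80.6842) = 929.9917.

929.99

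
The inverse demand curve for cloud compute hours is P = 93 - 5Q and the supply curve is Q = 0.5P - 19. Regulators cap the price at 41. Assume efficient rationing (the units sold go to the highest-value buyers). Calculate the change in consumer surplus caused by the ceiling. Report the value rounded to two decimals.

-81.96

Rewriting supply in inverse form: P = 38 + 2Q.
Free-market equilibrium: 93 - 5Q = 38 + 2Q gives Q* = 7.8571, P* = 53.7143.
At the ceiling price 41, quantity supplied is (41 - 38)/2 = 1.5; supply is the short side, so Q = 1.5 trades at P = 41.
CS goes from (1/2)(7.8571)(39.2857) = 154.3367 to 72.375 (computed as (93 - 41)(1.5) - (1/2)(5)(1.5)^2), a change of -81.9617.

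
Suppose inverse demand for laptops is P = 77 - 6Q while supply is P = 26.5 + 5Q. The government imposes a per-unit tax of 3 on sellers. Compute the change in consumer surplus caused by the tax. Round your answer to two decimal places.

Without the tax, 77 - 6Q = 26.5 + 5Q so Q* = 4.5909 and P* = 49.4545.
A tax on sellers shifts supply up by 3: 77 - 6Q = 26.5 + 5Q + 3, so Q_t = 4.3182. Buyers pay P_b = 51.0909; sellers receive P_s = P_b - 3 = 48.0909.
CS falls from (1/2)(4.5909)(27.5455) = 63.2293 to (1/2)(4.3182)(25.9091) = 55.9401, a change of -7.2893.

-7.29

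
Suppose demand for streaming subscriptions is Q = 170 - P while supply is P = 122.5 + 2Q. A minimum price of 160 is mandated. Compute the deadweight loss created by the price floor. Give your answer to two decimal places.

51.04

Rewriting demand in inverse form: P = 170 - Q.
Without the control, 170 - Q = 122.5 + 2Q so Q* = 15.8333 and P* = 154.1667.
At the floor price 160, quantity demanded is (170 - 160)/1 = 10; demand is the short side, so Q = 10 trades at P = 160.
The lost-trades triangle has base Q* - 10 = 5.8333 and height equal to the gap between the curves at Q = 10, which is 160 - 142.5 = 17.5. DWL = (1/2)(5.8333)(17.5) = 51.0417.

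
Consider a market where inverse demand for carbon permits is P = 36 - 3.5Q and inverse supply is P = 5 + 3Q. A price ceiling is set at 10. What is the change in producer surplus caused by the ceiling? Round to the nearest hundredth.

Without the control, 36 - 3.5Q = 5 + 3Q so Q* = 4.7692 and P* = 19.3077.
At P = 10, sellers supply (10 - 5)/3 = 1.6667 while buyers want more, so the quantity traded is 1.6667 at price 10.
PS goes from (1/2)(4.7692)(14.3077) = 34.1183 to 4.1667 (computed as (10 - 5)(1.6667) - (1/2)(3)(1.6667)^2), a change of -29.9517.

-29.95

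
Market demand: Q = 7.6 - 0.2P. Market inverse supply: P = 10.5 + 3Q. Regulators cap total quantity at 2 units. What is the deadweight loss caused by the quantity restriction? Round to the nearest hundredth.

Rewriting demand in inverse form: P = 38 - 5Q.
Without the quota, 38 - 5Q = 10.5 + 3Q gives Q* = 3.4375.
At Q = 2 the demand price is 38 - 5(2) = 28 and the supply price is 10.5 + 3(2) = 16.5.
Deadweight loss is the triangle between the curves from 2 to 3.4375: (1/2)(28 - 16.5)(3.4375 - 2) = 8.2656.

8.27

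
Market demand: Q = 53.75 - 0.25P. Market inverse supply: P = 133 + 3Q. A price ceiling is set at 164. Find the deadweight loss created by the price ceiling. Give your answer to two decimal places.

6.67

Rewriting demand in inverse form: P = 215 - 4Q.
Without the control, 215 - 4Q = 133 + 3Q so Q* = 11.7143 and P* = 168.1429.
At P = 164, sellers supply (164 - 133)/3 = 10.3333 while buyers want more, so the quantity traded is 10.3333 at price 164.
At Q = 10.3333 the demand price is 173.6667 and the supply price is 164. Deadweight loss is the triangle between the curves from 10.3333 to 11.7143: (1/2)(173.6667 - 164)(11.7143 - 10.3333) = 6.6746.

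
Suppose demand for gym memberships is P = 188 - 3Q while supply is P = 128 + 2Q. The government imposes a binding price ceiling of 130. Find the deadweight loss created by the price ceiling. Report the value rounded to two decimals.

Free-market equilibrium: 188 - 3Q = 128 + 2Q gives Q* = 12, P* = 152.
At the ceiling price 130, quantity supplied is (130 - 128)/2 = 1; supply is the short side, so Q = 1 trades at P = 130.
The lost-trades triangle has base Q* - 1 = 11 and height equal to the gap between the curves at Q = 1, which is 185 - 130 = 55. DWL = (1/2)(11)(55) = 302.5.

302.50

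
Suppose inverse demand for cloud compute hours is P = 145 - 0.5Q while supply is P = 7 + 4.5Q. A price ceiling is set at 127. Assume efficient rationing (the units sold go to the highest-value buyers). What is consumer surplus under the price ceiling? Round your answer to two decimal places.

Without the control, 145 - 0.5Q = 7 + 4.5Q so Q* = 27.6 and P* = 131.2.
At the ceiling price 127, quantity supplied is (127 - 7)/4.5 = 26.6667; supply is the short side, so Q = 26.6667 trades at P = 127.
The demand price at Q = 26.6667 is 131.6667. CS is the trapezoid between demand and 127 over [0, 26.6667]: (1/2)[(145 - 127) + (131.6667 - 127)](26.6667) = 302.2222.

302.22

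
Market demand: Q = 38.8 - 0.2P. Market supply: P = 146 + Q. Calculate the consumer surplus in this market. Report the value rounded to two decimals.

Rewriting demand in inverse form: P = 194 - 5Q.
Equilibrium: 194 - 5Q = 146 + Q, so Q* = 8 and P* = 154.
Consumer surplus is the triangle under demand above P*: (1/2)(8)(194 - 154) = (1/2)(8)(40) = 160.

160.00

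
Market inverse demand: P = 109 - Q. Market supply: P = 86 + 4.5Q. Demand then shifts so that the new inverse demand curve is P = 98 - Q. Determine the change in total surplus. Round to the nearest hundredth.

-35.00

Initial equilibrium: Q_0 = 4.1818, P_0 = 104.8182; CS_0 = (1/2)(4.1818)(4.1818) = 8.7438, PS_0 = (1/2)(4.1818)(18.8182) = 39.3471.
New equilibrium: 98 - Q = 86 + 4.5Q gives Q_1 = 2.1818, P_1 = 95.8182; CS_1 = 2.3802, PS_1 = 10.7107.
Change in total surplus = (2.3802 + 10.7107) - (8.7438 + 39.3471) = -35.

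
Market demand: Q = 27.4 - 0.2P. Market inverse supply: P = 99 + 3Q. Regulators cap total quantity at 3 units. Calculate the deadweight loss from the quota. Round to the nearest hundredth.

12.25

Rewriting demand in inverse form: P = 137 - 5Q.
Unrestricted equilibrium: Q* = (137 - 99)/(5 + 3) = 4.75.
At Q = 3 the demand price is 137 - 5(3) = 122 and the supply price is 99 + 3(3) = 108.
DWL = (1/2)(gap between curves at 3) x (Q* - 3) = (1/2)(14)(1.75) = 12.25.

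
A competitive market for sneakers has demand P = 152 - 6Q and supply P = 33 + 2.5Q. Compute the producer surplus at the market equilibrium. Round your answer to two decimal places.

245.00

Equilibrium: 152 - 6Q = 33 + 2.5Q, so Q* = 14 and P* = 68.
The supply curve's price intercept is 33, so PS = (1/2)(Q*)(P* - 33) = (1/2)(14)(35) = 245.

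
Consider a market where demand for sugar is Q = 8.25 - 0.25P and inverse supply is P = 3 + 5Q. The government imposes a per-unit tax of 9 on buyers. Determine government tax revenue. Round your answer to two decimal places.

Rewriting demand in inverse form: P = 33 - 4Q.
Pre-tax equilibrium: 33 - 4Q = 3 + 5Q gives Q* = 3.3333, P* = 19.6667.
With the tax, buyers' net willingness to pay falls by 9: (33 - 9) - 4Q = 3 + 5Q, so Q_t = 2.3333. Buyers pay P_b = 23.6667; sellers receive P_s = P_b - 9 = 14.6667.
Tax revenue = t x Q_t = 9 x 2.3333 = 21.

21.00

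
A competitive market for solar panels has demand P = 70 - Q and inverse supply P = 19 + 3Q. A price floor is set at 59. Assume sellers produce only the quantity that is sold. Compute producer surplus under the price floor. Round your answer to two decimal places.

258.50

Without the control, 70 - Q = 19 + 3Q so Q* = 12.75 and P* = 57.25.
At P = 59, buyers demand (70 - 59)/1 = 11 while sellers would supply more, so the quantity traded is 11 at price 59.
The supply price at Q = 11 is 52. PS is the trapezoid between 59 and supply over [0, 11]: (1/2)[(59 - 19) + (59 - 52)](11) = 258.5.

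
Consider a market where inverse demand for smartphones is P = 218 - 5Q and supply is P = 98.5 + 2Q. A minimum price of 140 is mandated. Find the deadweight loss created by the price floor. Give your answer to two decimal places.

Without the control, 218 - 5Q = 98.5 + 2Q so Q* = 17.0714 and P* = 132.6429.
At P = 140, buyers demand (218 - 140)/5 = 15.6 while sellers would supply more, so the quantity traded is 15.6 at price 140.
At Q = 15.6 the demand price is 140 and the supply price is 129.7. Deadweight loss is the triangle between the curves from 15.6 to 17.0714: (1/2)(140 - 129.7)(17.0714 - 15.6) = 7.5779.

7.58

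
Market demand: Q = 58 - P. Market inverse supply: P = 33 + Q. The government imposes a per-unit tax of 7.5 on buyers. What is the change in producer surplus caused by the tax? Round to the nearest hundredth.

-39.84

Rewriting demand in inverse form: P = 58 - Q.
Without the tax, 58 - Q = 33 + Q so Q* = 12.5 and P* = 45.5.
A tax on buyers shifts demand down by 7.5: (58 - 7.5) - Q = 33 + Q, so Q_t = 8.75. Buyers pay P_b = 49.25; sellers receive P_s = P_b - 7.5 = 41.75.
PS falls from (1/2)(12.5)(12.5) = 78.125 to (1/2)(8.75)(8.75) = 38.2812, a change of -39.8438.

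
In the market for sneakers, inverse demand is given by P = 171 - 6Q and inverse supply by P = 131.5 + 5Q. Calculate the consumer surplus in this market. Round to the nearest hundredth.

38.68

Setting demand equal to supply, 39.5 = 11Q, so Q* = 3.5909 and P* = 149.4545.
The demand choke price is 171, so CS = (1/2)(Q*)(171 - P*) = (1/2)(3.5909)(21.5455) = 38.6839.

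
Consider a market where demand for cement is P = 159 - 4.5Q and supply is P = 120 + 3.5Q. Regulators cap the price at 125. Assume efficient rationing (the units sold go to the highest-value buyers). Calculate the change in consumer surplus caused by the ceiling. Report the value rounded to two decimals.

-9.49

Free-market equilibrium: 159 - 4.5Q = 120 + 3.5Q gives Q* = 4.875, P* = 137.0625.
At the ceiling price 125, quantity supplied is (125 - 120)/3.5 = 1.4286; supply is the short side, so Q = 1.4286 trades at P = 125.
CS goes from (1/2)(4.875)(21.9375) = 53.4727 to 43.9796 (computed as (159 - 125)(1.4286) - (1/2)(4.5)(1.4286)^2), a change of -9.4931.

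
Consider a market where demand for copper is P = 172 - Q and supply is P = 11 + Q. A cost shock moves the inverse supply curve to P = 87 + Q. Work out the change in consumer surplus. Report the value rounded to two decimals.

-2337.00

Initial equilibrium: Q_0 = 80.5, P_0 = 91.5; CS_0 = (1/2)(80.5)(80.5) = 3240.125, PS_0 = (1/2)(80.5)(80.5) = 3240.125.
New equilibrium: 172 - Q = 87 + Q gives Q_1 = 42.5, P_1 = 129.5; CS_1 = 903.125, PS_1 = 903.125.
Change in consumer surplus = 903.125 - 3240.125 = -2337.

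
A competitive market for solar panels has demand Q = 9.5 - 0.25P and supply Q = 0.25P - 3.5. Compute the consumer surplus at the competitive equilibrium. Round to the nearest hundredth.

Rewriting demand in inverse form: P = 38 - 4Q.
Rewriting supply in inverse form: P = 14 + 4Q.
Set 38 - 4Q = 14 + 4Q, which gives 24 = 8Q, so Q* = 3 and P* = 38 - 4(3) = 26.
The demand choke price is 38, so CS = (1/2)(Q*)(38 - P*) = (1/2)(3)(12) = 18.

18.00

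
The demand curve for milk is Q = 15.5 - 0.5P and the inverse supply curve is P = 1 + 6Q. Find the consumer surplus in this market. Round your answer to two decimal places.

14.06

Rewriting demand in inverse form: P = 31 - 2Q.
Set 31 - 2Q = 1 + 6Q, which gives 30 = 8Q, so Q* = 3.75 and P* = 31 - 2(3.75) = 23.5.
Consumer surplus is the triangle under demand above P*: (1/2)(3.75)(31 - 23.5) = (1/2)(3.75)(7.5) = 14.0625.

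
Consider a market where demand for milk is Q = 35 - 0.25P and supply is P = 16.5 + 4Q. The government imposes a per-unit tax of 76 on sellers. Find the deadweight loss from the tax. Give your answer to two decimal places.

361.00

Rewriting demand in inverse form: P = 140 - 4Q.
Pre-tax equilibrium: 140 - 4Q = 16.5 + 4Q gives Q* = 15.4375, P* = 78.25.
With the tax, sellers need 76 more per unit: 140 - 4Q = 16.5 + 4Q + 76, so Q_t = 5.9375. Buyers pay P_b = 116.25; sellers receive P_s = P_b - 76 = 40.25.
The welfare triangle lost has base Q* - Q_t = 9.5 and height t = 76, so DWL = (1/2)(9.5)(76) = 361.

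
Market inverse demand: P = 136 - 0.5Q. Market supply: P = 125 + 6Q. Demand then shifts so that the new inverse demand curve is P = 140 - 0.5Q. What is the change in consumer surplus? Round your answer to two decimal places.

0.62

Initial equilibrium: Q_0 = 1.6923, P_0 = 135.1538; CS_0 = (1/2)(1.6923)(0.8462) = 0.716, PS_0 = (1/2)(1.6923)(10.1538) = 8.5917.
New equilibrium: 140 - 0.5Q = 125 + 6Q gives Q_1 = 2.3077, P_1 = 138.8462; CS_1 = 1.3314, PS_1 = 15.9763.
Change in consumer surplus = 1.3314 - 0.716 = 0.6154.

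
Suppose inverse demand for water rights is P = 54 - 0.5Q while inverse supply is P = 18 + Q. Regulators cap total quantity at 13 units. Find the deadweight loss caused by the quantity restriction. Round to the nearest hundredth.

Without the quota, 54 - 0.5Q = 18 + Q gives Q* = 24.
At Q = 13 the demand price is 54 - 0.5(13) = 47.5 and the supply price is 18 + (13) = 31.
Deadweight loss is the triangle between the curves from 13 to 24: (1/2)(47.5 - 31)(24 - 13) = 90.75.

90.75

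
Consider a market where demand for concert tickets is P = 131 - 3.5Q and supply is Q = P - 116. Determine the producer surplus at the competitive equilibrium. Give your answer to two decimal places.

5.56

Rewriting supply in inverse form: P = 116 + Q.
Setting demand equal to supply, 15 = 4.5Q, so Q* = 3.3333 and P* = 119.3333.
The supply curve's price intercept is 116, so PS = (1/2)(Q*)(P* - 116) = (1/2)(3.3333)(3.3333) = 5.5556.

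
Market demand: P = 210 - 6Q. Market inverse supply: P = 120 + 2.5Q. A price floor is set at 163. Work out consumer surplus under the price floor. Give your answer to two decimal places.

184.08

Free-market equilibrium: 210 - 6Q = 120 + 2.5Q gives Q* = 10.5882, P* = 146.4706.
At P = 163, buyers demand (210 - 163)/6 = 7.8333 while sellers would supply more, so the quantity traded is 7.8333 at price 163.
CS is the triangle under demand above 163: (1/2)(7.8333)(210 - 163) = 184.0833.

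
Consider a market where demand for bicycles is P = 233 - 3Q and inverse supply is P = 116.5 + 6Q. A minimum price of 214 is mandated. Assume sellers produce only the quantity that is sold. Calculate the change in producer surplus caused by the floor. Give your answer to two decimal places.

Free-market equilibrium: 233 - 3Q = 116.5 + 6Q gives Q* = 12.9444, P* = 194.1667.
At the floor price 214, quantity demanded is (233 - 214)/3 = 6.3333; demand is the short side, so Q = 6.3333 trades at P = 214.
PS goes from (1/2)(12.9444)(77.6667) = 502.6759 to 497.1667 (computed as (214 - 116.5)(6.3333) - (1/2)(6)(6.3333)^2), a change of -5.5093.

-5.51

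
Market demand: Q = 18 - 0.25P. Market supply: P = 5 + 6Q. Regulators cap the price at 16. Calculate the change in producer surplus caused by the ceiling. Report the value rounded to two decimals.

-124.59

Rewriting demand in inverse form: P = 72 - 4Q.
Without the control, 72 - 4Q = 5 + 6Q so Q* = 6.7 and P* = 45.2.
At the ceiling price 16, quantity supplied is (16 - 5)/6 = 1.8333; supply is the short side, so Q = 1.8333 trades at P = 16.
PS goes from (1/2)(6.7)(40.2) = 134.67 to 10.0833 (computed as (16 - 5)(1.8333) - (1/2)(6)(1.8333)^2), a change of -124.5867.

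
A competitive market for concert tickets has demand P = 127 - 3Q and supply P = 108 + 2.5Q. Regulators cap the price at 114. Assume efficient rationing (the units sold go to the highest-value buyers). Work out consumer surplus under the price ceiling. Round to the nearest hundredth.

22.56

Without the control, 127 - 3Q = 108 + 2.5Q so Q* = 3.4545 and P* = 116.6364.
At the ceiling price 114, quantity supplied is (114 - 108)/2.5 = 2.4; supply is the short side, so Q = 2.4 trades at P = 114.
The demand price at Q = 2.4 is 119.8. CS is the trapezoid between demand and 114 over [0, 2.4]: (1/2)[(127 - 114) + (119.8 - 114)](2.4) = 22.56.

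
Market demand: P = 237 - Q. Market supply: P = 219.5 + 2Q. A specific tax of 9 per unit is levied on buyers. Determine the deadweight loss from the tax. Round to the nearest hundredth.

Without the tax, 237 - Q = 219.5 + 2Q so Q* = 5.8333 and P* = 231.1667.
With the tax, buyers' net willingness to pay falls by 9: (237 - 9) - Q = 219.5 + 2Q, so Q_t = 2.8333. Buyers pay P_b = 234.1667; sellers receive P_s = P_b - 9 = 225.1667.
Deadweight loss is the triangle between the curves from Q_t to Q*: (1/2)(5.8333 - 2.8333)(9) = 13.5.

13.50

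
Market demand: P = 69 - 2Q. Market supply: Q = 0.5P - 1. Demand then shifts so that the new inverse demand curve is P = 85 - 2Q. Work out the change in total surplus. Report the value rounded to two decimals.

300.00

Rewriting supply in inverse form: P = 2 + 2Q.
Initial equilibrium: Q_0 = 16.75, P_0 = 35.5; CS_0 = (1/2)(16.75)(33.5) = 280.5625, PS_0 = (1/2)(16.75)(33.5) = 280.5625.
New equilibrium: 85 - 2Q = 2 + 2Q gives Q_1 = 20.75, P_1 = 43.5; CS_1 = 430.5625, PS_1 = 430.5625.
Change in total surplus = (430.5625 + 430.5625) - (280.5625 + 280.5625) = 300.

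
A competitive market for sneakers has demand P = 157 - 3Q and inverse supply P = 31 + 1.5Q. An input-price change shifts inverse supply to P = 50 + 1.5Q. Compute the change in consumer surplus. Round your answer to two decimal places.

Initial equilibrium: Q_0 = 28, P_0 = 73; CS_0 = (1/2)(28)(84) = 1176, PS_0 = (1/2)(28)(42) = 588.
New equilibrium: 157 - 3Q = 50 + 1.5Q gives Q_1 = 23.7778, P_1 = 85.6667; CS_1 = 848.0741, PS_1 = 424.037.
Change in consumer surplus = 848.0741 - 1176 = -327.9259.

-327.93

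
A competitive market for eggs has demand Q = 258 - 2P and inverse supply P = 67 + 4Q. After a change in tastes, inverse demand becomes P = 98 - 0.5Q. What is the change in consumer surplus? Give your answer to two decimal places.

-35.59

Rewriting demand in inverse form: P = 129 - 0.5Q.
Initial equilibrium: Q_0 = 13.7778, P_0 = 122.1111; CS_0 = (1/2)(13.7778)(6.8889) = 47.4568, PS_0 = (1/2)(13.7778)(55.1111) = 379.6543.
New equilibrium: 98 - 0.5Q = 67 + 4Q gives Q_1 = 6.8889, P_1 = 94.5556; CS_1 = 11.8642, PS_1 = 94.9136.
Change in consumer surplus = 11.8642 - 47.4568 = -35.5926.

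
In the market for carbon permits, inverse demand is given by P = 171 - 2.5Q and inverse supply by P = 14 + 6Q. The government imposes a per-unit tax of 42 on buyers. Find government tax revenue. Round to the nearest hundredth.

568.24

Pre-tax equilibrium: 171 - 2.5Q = 14 + 6Q gives Q* = 18.4706, P* = 124.8235.
With the tax, buyers' net willingness to pay falls by 42: (171 - 42) - 2.5Q = 14 + 6Q, so Q_t = 13.5294. Buyers pay P_b = 137.1765; sellers receive P_s = P_b - 42 = 95.1765.
Revenue is the tax times quantity traded: 42 x 13.5294 = 568.2353.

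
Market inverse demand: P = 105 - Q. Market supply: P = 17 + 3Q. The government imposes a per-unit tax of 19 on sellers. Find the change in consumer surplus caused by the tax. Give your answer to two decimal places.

Pre-tax equilibrium: 105 - Q = 17 + 3Q gives Q* = 22, P* = 83.
A tax on sellers shifts supply up by 19: 105 - Q = 17 + 3Q + 19, so Q_t = 17.25. Buyers pay P_b = 87.75; sellers receive P_s = P_b - 19 = 68.75.
CS falls from (1/2)(22)(22) = 242 to (1/2)(17.25)(17.25) = 148.7812, a change of -93.2188.

-93.22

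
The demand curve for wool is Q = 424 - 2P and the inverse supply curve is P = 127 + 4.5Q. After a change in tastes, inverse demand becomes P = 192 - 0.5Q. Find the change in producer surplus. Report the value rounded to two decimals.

-270.00

Rewriting demand in inverse form: P = 212 - 0.5Q.
Initial equilibrium: Q_0 = 17, P_0 = 203.5; CS_0 = (1/2)(17)(8.5) = 72.25, PS_0 = (1/2)(17)(76.5) = 650.25.
New equilibrium: 192 - 0.5Q = 127 + 4.5Q gives Q_1 = 13, P_1 = 185.5; CS_1 = 42.25, PS_1 = 380.25.
Change in producer surplus = 380.25 - 650.25 = -270.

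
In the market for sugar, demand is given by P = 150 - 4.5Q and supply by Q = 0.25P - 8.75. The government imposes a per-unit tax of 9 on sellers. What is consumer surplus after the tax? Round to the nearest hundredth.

Rewriting supply in inverse form: P = 35 + 4Q.
Without the tax, 150 - 4.5Q = 35 + 4Q so Q* = 13.5294 and P* = 89.1176.
A tax on sellers shifts supply up by 9: 150 - 4.5Q = 35 + 4Q + 9, so Q_t = 12.4706. Buyers pay P_b = 93.8824; sellers receive P_s = P_b - 9 = 84.8824.
Consumer surplus is the triangle under demand above P_b: (1/2)(12.4706)(150 - 93.8824) = 349.91.

349.91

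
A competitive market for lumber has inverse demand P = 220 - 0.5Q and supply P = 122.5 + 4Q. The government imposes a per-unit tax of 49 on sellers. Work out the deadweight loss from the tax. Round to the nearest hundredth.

266.78

Without the tax, 220 - 0.5Q = 122.5 + 4Q so Q* = 21.6667 and P* = 209.1667.
A tax on sellers shifts supply up by 49: 220 - 0.5Q = 122.5 + 4Q + 49, so Q_t = 10.7778. Buyers pay P_b = 214.6111; sellers receive P_s = P_b - 49 = 165.6111.
Deadweight loss is the triangle between the curves from Q_t to Q*: (1/2)(21.6667 - 10.7778)(49) = 266.7778.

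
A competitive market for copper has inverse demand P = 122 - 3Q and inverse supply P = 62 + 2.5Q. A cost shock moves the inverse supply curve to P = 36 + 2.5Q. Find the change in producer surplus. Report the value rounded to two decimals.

Initial equilibrium: Q_0 = 10.9091, P_0 = 89.2727; CS_0 = (1/2)(10.9091)(32.7273) = 178.5124, PS_0 = (1/2)(10.9091)(27.2727) = 148.7603.
New equilibrium: 122 - 3Q = 36 + 2.5Q gives Q_1 = 15.6364, P_1 = 75.0909; CS_1 = 366.7438, PS_1 = 305.6198.
Change in producer surplus = 305.6198 - 148.7603 = 156.8595.

156.86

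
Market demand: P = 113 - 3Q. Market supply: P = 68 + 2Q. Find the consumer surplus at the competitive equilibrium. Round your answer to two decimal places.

121.50

Setting demand equal to supply, 45 = 5Q, so Q* = 9 and P* = 86.
CS is the area between the demand curve and P* from 0 to Q*: (1/2)(9)(27) = 121.5.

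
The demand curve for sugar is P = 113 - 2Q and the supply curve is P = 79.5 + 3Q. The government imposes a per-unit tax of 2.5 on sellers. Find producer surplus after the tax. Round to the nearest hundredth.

57.66

Without the tax, 113 - 2Q = 79.5 + 3Q so Q* = 6.7 and P* = 99.6.
With the tax, sellers need 2.5 more per unit: 113 - 2Q = 79.5 + 3Q + 2.5, so Q_t = 6.2. Buyers pay P_b = 100.6; sellers receive P_s = P_b - 2.5 = 98.1.
PS = (1/2)(Q_t)(P_s - 79.5) = (1/2)(6.2)(18.6) = 57.66.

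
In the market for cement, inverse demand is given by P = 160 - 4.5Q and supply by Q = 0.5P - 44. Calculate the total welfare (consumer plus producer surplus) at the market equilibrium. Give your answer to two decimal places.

398.77

Rewriting supply in inverse form: P = 88 + 2Q.
Setting demand equal to supply, 72 = 6.5Q, so Q* = 11.0769 and P* = 110.1538.
CS = (1/2)(11.0769)(49.8462) = 276.071 and PS = (1/2)(11.0769)(22.1538) = 122.6982, so total surplus = 398.7692.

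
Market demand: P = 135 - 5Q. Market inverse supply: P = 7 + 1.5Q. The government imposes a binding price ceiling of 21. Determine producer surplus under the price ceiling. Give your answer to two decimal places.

Without the control, 135 - 5Q = 7 + 1.5Q so Q* = 19.6923 and P* = 36.5385.
At P = 21, sellers supply (21 - 7)/1.5 = 9.3333 while buyers want more, so the quantity traded is 9.3333 at price 21.
PS is the triangle above supply below 21: (1/2)(9.3333)(21 - 7) = 65.3333.

65.33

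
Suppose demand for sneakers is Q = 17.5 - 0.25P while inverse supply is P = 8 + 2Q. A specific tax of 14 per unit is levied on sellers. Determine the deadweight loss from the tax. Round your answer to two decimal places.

16.33

Rewriting demand in inverse form: P = 70 - 4Q.
Pre-tax equilibrium: 70 - 4Q = 8 + 2Q gives Q* = 10.3333, P* = 28.6667.
With the tax, sellers need 14 more per unit: 70 - 4Q = 8 + 2Q + 14, so Q_t = 8. Buyers pay P_b = 38; sellers receive P_s = P_b - 14 = 24.
Deadweight loss is the triangle between the curves from Q_t to Q*: (1/2)(10.3333 - 8)(14) = 16.3333.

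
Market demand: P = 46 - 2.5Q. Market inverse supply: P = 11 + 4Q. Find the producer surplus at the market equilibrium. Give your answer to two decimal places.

Setting demand equal to supply, 35 = 6.5Q, so Q* = 5.3846 and P* = 32.5385.
PS is the area between P* and the supply curve from 0 to Q*: (1/2)(5.3846)(21.5385) = 57.9882.

57.99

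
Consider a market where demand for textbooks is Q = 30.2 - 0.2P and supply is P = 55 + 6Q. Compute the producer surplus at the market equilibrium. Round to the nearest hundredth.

Rewriting demand in inverse form: P = 151 - 5Q.
Set 151 - 5Q = 55 + 6Q, which gives 96 = 11Q, so Q* = 8.7273 and P* = 151 - 5(8.7273) = 107.3636.
Producer surplus is the triangle above supply below P*: (1/2)(8.7273)(107.3636 - 55) = (1/2)(8.7273)(52.3636) = 228.4959.

228.50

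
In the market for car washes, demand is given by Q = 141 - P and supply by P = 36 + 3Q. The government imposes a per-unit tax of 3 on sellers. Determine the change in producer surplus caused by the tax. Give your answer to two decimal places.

-58.22

Rewriting demand in inverse form: P = 141 - Q.
Without the tax, 141 - Q = 36 + 3Q so Q* = 26.25 and P* = 114.75.
A tax on sellers shifts supply up by 3: 141 - Q = 36 + 3Q + 3, so Q_t = 25.5. Buyers pay P_b = 115.5; sellers receive P_s = P_b - 3 = 112.5.
Producers lose the trapezoid between P_s and P* out to Q_t plus the triangle from Q_t to Q*: change in PS = 975.375 - 1033.5938 = -58.2188.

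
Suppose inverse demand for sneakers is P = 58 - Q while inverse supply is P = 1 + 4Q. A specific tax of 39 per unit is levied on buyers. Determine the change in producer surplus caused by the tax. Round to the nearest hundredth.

-234.00

Without the tax, 58 - Q = 1 + 4Q so Q* = 11.4 and P* = 46.6.
A tax on buyers shifts demand down by 39: (58 - 39) - Q = 1 + 4Q, so Q_t = 3.6. Buyers pay P_b = 54.4; sellers receive P_s = P_b - 39 = 15.4.
Producers lose the trapezoid between P_s and P* out to Q_t plus the triangle from Q_t to Q*: change in PS = 25.92 - 259.92 = -234.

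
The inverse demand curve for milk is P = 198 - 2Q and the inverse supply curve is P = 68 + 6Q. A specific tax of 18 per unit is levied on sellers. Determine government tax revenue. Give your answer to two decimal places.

Pre-tax equilibrium: 198 - 2Q = 68 + 6Q gives Q* = 16.25, P* = 165.5.
A tax on sellers shifts supply up by 18: 198 - 2Q = 68 + 6Q + 18, so Q_t = 14. Buyers pay P_b = 170; sellers receive P_s = P_b - 18 = 152.
Tax revenue = t x Q_t = 18 x 14 = 252.

252.00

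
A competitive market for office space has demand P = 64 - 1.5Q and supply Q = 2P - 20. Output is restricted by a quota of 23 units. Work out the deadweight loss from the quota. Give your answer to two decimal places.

16.00

Rewriting supply in inverse form: P = 10 + 0.5Q.
Unrestricted equilibrium: Q* = (64 - 10)/(1.5 + 0.5) = 27.
At Q = 23 the demand price is 64 - 1.5(23) = 29.5 and the supply price is 10 + 0.5(23) = 21.5.
Deadweight loss is the triangle between the curves from 23 to 27: (1/2)(29.5 - 21.5)(27 - 23) = 16.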